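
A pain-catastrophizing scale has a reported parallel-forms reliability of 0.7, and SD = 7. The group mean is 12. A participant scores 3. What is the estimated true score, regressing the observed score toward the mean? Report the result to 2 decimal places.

5.70

T̂ = r·X + (1 − r)·M = 0.7000*3 + 0.3000*12 = 2.1000 + 3.6000 ≈ 5.7000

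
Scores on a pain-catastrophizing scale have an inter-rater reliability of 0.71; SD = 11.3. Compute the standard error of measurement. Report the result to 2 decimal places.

6.09

The standard error of measurement is 11.300×√(1 − 0.710) ≃ 11.300×0.539 ≃ 6.085.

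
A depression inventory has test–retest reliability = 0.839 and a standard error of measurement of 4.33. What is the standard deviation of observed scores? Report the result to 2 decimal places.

SD = 4.33 / √(1 − 0.839) ≃ 10.7913

10.79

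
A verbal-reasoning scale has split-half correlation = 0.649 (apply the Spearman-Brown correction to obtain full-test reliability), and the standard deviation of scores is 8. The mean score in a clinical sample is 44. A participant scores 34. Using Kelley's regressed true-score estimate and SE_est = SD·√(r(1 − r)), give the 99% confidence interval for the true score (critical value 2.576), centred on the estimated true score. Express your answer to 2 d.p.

Spearman-Brown: r = 2(0.649) / (1 + 0.649) = 1.2980 / 1.6490 ≈ 0.7871
T̂ = 0.7871(34) + 0.2129(44) ≈ 36.1286
SE_est = 8.0000×√(0.7871×0.2129) ≈ 3.2746
CI = 36.1286 ± 2.576 × 3.2746 → [27.6932, 44.5640]

[27.69, 44.56]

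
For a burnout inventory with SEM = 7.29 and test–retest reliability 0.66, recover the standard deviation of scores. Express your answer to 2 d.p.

12.50

SD = SEM / √(1 − r) = 7.29 / √0.34000 ≈ 7.29 / 0.58310 ≈ 12.50225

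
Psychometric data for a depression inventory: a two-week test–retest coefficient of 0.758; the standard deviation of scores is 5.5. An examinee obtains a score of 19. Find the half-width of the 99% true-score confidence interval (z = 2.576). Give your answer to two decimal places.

6.97

SEM = 5.5000×√(1 − 0.7580) ≃ 2.7056
2.576 × SEM ≃ 6.9697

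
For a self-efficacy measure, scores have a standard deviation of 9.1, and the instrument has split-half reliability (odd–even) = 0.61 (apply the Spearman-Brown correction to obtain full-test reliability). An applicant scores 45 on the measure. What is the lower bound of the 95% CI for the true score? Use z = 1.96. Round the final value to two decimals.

36.22

r_full = 2·0.61 / (1 + 0.61) ≈ 0.7578
SEM = 9.1000 * √(1 − 0.7578) = 9.1000 * √0.2422 ≈ 9.1000 * 0.4922 ≈ 4.4788
Margin = 1.96 * 4.4788 ≈ 8.7784
Lower limit = 45 − 8.7784 ≈ 36.2216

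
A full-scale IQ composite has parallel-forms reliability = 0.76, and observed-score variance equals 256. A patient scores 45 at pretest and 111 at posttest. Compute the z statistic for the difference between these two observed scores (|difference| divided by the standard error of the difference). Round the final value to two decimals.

5.95

SD = √256 = 16.000
SEM = 16.000 · √(1 − 0.760) = 16.000 · √0.240 ≃ 16.000 · 0.490 ≃ 7.838
SE_diff = SEM · √2 ≃ 7.838 · 1.414 ≃ 11.085
z = 66 / 11.085 ≃ 5.954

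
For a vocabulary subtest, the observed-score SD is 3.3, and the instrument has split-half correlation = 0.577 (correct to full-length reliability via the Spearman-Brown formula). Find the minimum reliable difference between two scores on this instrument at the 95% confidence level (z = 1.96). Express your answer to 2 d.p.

r_full = 2·0.577 / (1 + 0.577) ≃ 0.732
SEM = 3.300 * √(1 − 0.732) = 3.300 * √0.268 ≃ 3.300 * 0.518 ≃ 1.709
SE_diff = √2 * SEM ≃ 2.417
Smallest detectable difference = 1.96*2.417 ≃ 4.737

4.74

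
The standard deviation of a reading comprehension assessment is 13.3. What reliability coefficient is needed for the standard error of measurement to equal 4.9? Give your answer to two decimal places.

0.86

r = 1 − (4.9000/13.3)² ≈ 1 − 0.1357 ≈ 0.8643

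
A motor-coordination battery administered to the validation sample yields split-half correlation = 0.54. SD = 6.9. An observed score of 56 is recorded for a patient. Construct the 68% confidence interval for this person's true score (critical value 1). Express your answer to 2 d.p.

[52.23, 59.77]

Spearman-Brown: r = 2(0.54) / (1 + 0.54) = 1.0800 / 1.5400 ≃ 0.7013
SEM = 6.9000 * √(1 − 0.7013) = 6.9000 * √0.2987 ≃ 6.9000 * 0.5465 ≃ 3.7711
Half-width = 1*3.7711 ≃ 3.7711
68% CI: 56 ± 3.7711 = [52.2289, 59.7711]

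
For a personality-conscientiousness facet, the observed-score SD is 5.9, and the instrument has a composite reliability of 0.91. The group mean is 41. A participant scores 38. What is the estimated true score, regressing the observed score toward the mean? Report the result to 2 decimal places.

38.27

T̂ = 0.9100(38) + 0.0900(41) ≈ 38.2700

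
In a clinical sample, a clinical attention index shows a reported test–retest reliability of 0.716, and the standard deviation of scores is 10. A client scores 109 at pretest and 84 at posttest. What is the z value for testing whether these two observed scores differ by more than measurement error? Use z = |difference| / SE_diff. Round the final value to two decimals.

3.32

The standard error of measurement is 10.0000×√(1 − 0.7160) ≃ 10.0000×0.5329 ≃ 5.3292.
SE_diff = √2 × SEM ≃ 7.5366
z = |109 − 84| / 7.5366 = 25 / 7.5366 ≃ 3.3172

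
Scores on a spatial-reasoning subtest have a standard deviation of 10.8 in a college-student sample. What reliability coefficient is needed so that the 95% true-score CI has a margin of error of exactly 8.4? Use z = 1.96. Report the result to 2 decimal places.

SEM needed = half-width / z = 8.4/1.96 ≃ 4.286
r = 1 − (4.286/10.8)² ≃ 1 − 0.157 ≃ 0.843

0.84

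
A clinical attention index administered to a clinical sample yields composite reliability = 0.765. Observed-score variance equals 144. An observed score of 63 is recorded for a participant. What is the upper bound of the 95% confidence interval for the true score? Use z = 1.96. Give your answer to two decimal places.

σ = 144^(1/2) = 12.000
SEM = 12.000·√(1 − 0.765) ≃ 5.817
Half-width = 1.96·5.817 ≃ 11.402
Upper bound: 63 + 11.402 = 74.402

74.40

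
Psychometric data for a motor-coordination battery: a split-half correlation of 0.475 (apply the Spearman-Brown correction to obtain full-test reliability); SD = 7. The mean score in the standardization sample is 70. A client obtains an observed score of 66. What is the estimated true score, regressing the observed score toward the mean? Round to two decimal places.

67.42

Full-length reliability (Spearman-Brown) = 2(0.475)/(1+0.475) ≈ 0.644
Estimated true score = 0.644×66 + (1 − 0.644)×70 ≈ 67.424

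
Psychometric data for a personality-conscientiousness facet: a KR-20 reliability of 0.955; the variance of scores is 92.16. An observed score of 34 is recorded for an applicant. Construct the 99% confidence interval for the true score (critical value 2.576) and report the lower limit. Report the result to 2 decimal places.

28.75

SD = √92.16 = 9.6000
SEM = 9.6000*√(1 − 0.9550) ≈ 2.0365
Margin = 2.576 * 2.0365 ≈ 5.2459
Lower bound: 34 − 5.2459 = 28.7541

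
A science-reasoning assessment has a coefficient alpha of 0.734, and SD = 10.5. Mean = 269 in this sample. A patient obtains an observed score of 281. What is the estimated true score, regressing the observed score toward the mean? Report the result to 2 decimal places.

277.81

T̂ = r·X + (1 − r)·M = 0.7340×281 + 0.2660×269 = 206.2540 + 71.5540 ≈ 277.8080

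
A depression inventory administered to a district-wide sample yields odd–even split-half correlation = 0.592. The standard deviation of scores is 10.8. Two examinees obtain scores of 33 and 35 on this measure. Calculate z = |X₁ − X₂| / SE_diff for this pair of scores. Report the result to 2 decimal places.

Spearman-Brown: r = 2(0.592) / (1 + 0.592) = 1.184 / 1.592 ≈ 0.744
SEM = 10.800 × √(1 − 0.744) = 10.800 × √0.256 ≈ 10.800 × 0.506 ≈ 5.467
Standard error of the difference = 5.467·√2 ≈ 7.732
z = |33 − 35| / 7.732 = 2 / 7.732 ≈ 0.259

0.26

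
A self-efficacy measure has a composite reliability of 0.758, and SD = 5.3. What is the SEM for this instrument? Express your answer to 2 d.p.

2.61

SEM = 5.300 * √(1 − 0.758) = 5.300 * √0.242 ≈ 5.300 * 0.492 ≈ 2.607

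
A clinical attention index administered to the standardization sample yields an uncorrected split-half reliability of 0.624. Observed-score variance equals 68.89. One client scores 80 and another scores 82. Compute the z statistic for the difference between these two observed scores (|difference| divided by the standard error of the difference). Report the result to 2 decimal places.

0.35

SD = √68.89 = 8.3000
Full-length reliability (Spearman-Brown) = 2(0.624)/(1+0.624) ≈ 0.7685
SEM = 8.3000 · √(1 − 0.7685) = 8.3000 · √0.2315 ≈ 8.3000 · 0.4812 ≈ 3.9937
SE_diff = √2 · SEM ≈ 5.6480
z = 2 / 5.6480 ≈ 0.3541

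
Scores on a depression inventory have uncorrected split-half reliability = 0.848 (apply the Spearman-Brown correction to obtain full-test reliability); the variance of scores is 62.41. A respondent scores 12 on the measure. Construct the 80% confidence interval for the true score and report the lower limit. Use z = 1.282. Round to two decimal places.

9.10

SD = √62.41 = 7.9000
Spearman-Brown: r = 2(0.848) / (1 + 0.848) = 1.6960 / 1.8480 ≈ 0.9177
SEM = 7.9000 * √(1 − 0.9177) = 7.9000 * √0.0823 ≈ 7.9000 * 0.2868 ≈ 2.2657
Half-width = 1.282*2.2657 ≈ 2.9046
Lower limit = 12 − 2.9046 ≈ 9.0954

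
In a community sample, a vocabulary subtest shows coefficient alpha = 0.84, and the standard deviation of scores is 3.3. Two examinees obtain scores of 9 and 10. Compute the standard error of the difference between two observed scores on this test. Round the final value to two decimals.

1.87

SEM = 3.30000 × √(1 − 0.84000) = 3.30000 × √0.16000 ≈ 3.30000 × 0.40000 ≈ 1.32000
Standard error of the difference = 1.32000·√2 ≈ 1.86676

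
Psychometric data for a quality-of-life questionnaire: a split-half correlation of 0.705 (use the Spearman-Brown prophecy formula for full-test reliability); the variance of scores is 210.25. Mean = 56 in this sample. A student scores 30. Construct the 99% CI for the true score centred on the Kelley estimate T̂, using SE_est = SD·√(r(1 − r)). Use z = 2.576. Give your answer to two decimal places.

[20.37, 48.63]

SD = √210.25 ≃ 14.5000
Spearman-Brown: r = 2(0.705) / (1 + 0.705) = 1.4100 / 1.7050 ≃ 0.8270
Estimated true score = 0.8270×30 + (1 − 0.8270)×56 ≃ 34.4985
SE_est = SD × √(r(1 − r)) = 14.5000 × √0.1431 ≃ 14.5000 × 0.3783 ≃ 5.4848
99% CI: 34.4985 ± 14.1290 ≃ (20.3696, 48.6275)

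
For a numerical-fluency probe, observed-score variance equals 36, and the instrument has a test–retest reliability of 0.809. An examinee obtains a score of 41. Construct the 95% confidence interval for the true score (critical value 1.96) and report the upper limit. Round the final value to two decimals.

SD = √36 ≃ 6.000
The standard error of measurement is 6.000·√(1 − 0.809) ≃ 6.000·0.437 ≃ 2.622.
1.96 · SEM ≃ 5.140
Upper bound: 41 + 5.140 = 46.140

46.14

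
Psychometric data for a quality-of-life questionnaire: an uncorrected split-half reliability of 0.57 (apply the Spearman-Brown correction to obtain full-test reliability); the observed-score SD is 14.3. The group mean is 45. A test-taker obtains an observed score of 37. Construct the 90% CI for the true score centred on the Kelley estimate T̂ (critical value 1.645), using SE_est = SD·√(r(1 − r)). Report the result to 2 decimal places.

Full-length reliability (Spearman-Brown) = 2(0.57)/(1+0.57) ≈ 0.726
T̂ = 0.726(37) + 0.274(45) ≈ 39.191
SE_est = SD · √(r(1 − r)) = 14.300 · √0.199 ≈ 14.300 · 0.446 ≈ 6.377
CI = 39.191 ± 1.645 · 6.377 → [28.701, 49.681]

[28.70, 49.68]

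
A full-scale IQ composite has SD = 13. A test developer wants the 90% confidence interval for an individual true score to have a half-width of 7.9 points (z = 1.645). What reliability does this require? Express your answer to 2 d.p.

SEM needed = half-width / z = 7.9/1.645 ≃ 4.8024
r = 1 − (SEM / SD)² = 1 − (4.8024 / 13)² ≃ 1 − 0.1365 ≃ 0.8635

0.86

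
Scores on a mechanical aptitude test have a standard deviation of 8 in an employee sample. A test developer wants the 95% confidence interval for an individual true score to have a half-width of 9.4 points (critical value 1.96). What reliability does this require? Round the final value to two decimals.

SEM needed = half-width / z = 9.4/1.96 ≈ 4.79592
r = 1 − (SEM / SD)² = 1 − (4.79592 / 8)² ≈ 1 − 0.35939 ≈ 0.64061

0.64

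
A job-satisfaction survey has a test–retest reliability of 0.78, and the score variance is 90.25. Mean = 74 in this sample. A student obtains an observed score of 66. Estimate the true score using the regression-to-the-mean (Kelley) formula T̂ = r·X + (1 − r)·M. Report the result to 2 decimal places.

67.76

T̂ = r·X + (1 − r)·M = 0.7800*66 + 0.2200*74 = 51.4800 + 16.2800 ≈ 67.7600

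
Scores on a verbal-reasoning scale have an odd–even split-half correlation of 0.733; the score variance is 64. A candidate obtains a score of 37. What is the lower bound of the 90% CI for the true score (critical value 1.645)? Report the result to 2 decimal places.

31.83

SD = √64 ≈ 8.0000
r_full = 2·0.733 / (1 + 0.733) ≈ 0.8459
SEM = 8.0000 * √(1 − 0.8459) = 8.0000 * √0.1541 ≈ 8.0000 * 0.3925 ≈ 3.1401
1.645 * SEM ≈ 5.1655
Lower limit = 37 − 5.1655 ≈ 31.8345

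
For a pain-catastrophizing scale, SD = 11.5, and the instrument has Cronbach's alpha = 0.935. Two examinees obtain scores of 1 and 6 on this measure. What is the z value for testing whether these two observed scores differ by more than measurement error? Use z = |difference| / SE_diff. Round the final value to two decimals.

1.21

SEM = 11.500 · √(1 − 0.935) = 11.500 · √0.065 ≈ 11.500 · 0.255 ≈ 2.932
SE_diff = SEM · √2 ≈ 2.932 · 1.414 ≈ 4.146
z = |1 − 6| / 4.146 = 5 / 4.146 ≈ 1.206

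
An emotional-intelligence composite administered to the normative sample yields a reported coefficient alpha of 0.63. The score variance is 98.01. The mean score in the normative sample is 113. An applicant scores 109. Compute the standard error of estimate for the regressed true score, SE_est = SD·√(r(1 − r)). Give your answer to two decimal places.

SD = √98.01 = 9.900
SE_est = SD × √(r(1 − r)) = 9.900 × √0.233 ≈ 9.900 × 0.483 ≈ 4.780

4.78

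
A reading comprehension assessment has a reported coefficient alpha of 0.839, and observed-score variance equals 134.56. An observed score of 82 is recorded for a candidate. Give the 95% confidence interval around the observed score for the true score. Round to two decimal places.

SD = √134.56 ≈ 11.600
The standard error of measurement is 11.600*√(1 − 0.839) ≈ 11.600*0.401 ≈ 4.654.
Margin = 1.96 * 4.654 ≈ 9.123
Interval: (72.877, 91.123)

[72.88, 91.12]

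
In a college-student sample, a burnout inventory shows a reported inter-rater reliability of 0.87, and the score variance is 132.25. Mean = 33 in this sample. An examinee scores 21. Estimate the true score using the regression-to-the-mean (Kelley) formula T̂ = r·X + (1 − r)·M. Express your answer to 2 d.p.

T̂ = r·X + (1 − r)·M = 0.87000·21 + 0.13000·33 = 18.27000 + 4.29000 ≈ 22.56000

22.56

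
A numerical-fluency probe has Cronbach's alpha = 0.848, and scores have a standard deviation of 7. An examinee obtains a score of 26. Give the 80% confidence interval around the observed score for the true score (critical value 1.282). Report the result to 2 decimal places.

[22.50, 29.50]

SEM = 7.0000 · √(1 − 0.8480) = 7.0000 · √0.1520 ≈ 7.0000 · 0.3899 ≈ 2.7291
Half-width = 1.282·2.7291 ≈ 3.4987
80% CI: 26 ± 3.4987 = [22.5013, 29.4987]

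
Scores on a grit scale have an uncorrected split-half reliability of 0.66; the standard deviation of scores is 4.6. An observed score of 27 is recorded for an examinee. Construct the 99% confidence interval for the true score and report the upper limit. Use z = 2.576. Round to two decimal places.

32.36

Spearman-Brown: r = 2(0.66) / (1 + 0.66) = 1.3200 / 1.6600 ≈ 0.7952
SEM = 4.6000 * √(1 − 0.7952) = 4.6000 * √0.2048 ≈ 4.6000 * 0.4526 ≈ 2.0818
Half-width = 2.576*2.0818 ≈ 5.3628
Upper bound: 27 + 5.3628 = 32.3628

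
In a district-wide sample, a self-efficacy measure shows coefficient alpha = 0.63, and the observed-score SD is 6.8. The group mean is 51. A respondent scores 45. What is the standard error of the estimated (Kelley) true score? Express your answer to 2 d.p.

SE_est = SD * √(r(1 − r)) = 6.800 * √0.233 ≈ 6.800 * 0.483 ≈ 3.283

3.28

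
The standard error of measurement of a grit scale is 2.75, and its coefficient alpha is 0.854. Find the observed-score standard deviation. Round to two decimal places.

7.20

SD = 2.75 / √(1 − 0.854) ≈ 7.1971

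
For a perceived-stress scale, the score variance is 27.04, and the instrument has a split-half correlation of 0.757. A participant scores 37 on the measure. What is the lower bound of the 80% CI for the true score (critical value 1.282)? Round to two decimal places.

34.52

SD = √27.04 = 5.200
r_full = 2·0.757 / (1 + 0.757) ≈ 0.862
The standard error of measurement is 5.200×√(1 − 0.862) ≈ 5.200×0.372 ≈ 1.934.
Half-width = 1.282×1.934 ≈ 2.479
Lower bound: 37 − 2.479 = 34.521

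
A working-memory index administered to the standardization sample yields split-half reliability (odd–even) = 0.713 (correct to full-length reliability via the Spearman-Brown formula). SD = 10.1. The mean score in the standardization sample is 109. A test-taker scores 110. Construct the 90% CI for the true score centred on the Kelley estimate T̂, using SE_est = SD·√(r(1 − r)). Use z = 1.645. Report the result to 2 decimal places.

[103.63, 116.04]

Spearman-Brown: r = 2(0.713) / (1 + 0.713) = 1.4260 / 1.7130 ≈ 0.8325
Estimated true score = 0.8325·110 + (1 − 0.8325)·109 ≈ 109.8325
SE_est = SD · √(r(1 − r)) = 10.1000 · √0.1395 ≈ 10.1000 · 0.3735 ≈ 3.7719
90% CI: 109.8325 ± 6.2048 ≈ (103.6276, 116.0373)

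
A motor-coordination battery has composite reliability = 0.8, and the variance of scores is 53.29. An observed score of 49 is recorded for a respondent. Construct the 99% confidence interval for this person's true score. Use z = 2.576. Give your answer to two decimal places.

[40.59, 57.41]

SD = √53.29 = 7.300
SEM = 7.300×√(1 − 0.800) ≈ 3.265
Margin = 2.576 × 3.265 ≈ 8.410
99% CI: 49 ± 8.410 = [40.590, 57.410]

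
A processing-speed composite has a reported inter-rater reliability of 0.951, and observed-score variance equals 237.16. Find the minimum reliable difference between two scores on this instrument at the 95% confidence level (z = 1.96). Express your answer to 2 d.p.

SD = √237.16 ≃ 15.4000
The standard error of measurement is 15.4000·√(1 − 0.9510) ≃ 15.4000·0.2214 ≃ 3.4089.
SE_diff = √2 · SEM ≃ 4.8210
Minimum reliable difference = 1.96 · SE_diff ≃ 1.96 · 4.8210 ≃ 9.4491

9.45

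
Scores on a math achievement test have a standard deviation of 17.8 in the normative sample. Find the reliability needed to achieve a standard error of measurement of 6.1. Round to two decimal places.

r = 1 − (6.10000/17.8)² ≈ 1 − 0.11744 ≈ 0.88256

0.88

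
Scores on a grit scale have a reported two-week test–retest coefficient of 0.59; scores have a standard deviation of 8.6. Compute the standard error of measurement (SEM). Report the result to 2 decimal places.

SEM = 8.60000 × √(1 − 0.59000) = 8.60000 × √0.41000 ≃ 8.60000 × 0.64031 ≃ 5.50669

5.51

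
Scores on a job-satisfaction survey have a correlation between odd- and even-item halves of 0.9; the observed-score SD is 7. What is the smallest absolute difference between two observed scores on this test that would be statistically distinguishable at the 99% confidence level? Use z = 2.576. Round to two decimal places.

Full-length reliability (Spearman-Brown) = 2(0.9)/(1+0.9) ≈ 0.947
SEM = 7.000 · √(1 − 0.947) = 7.000 · √0.053 ≈ 7.000 · 0.229 ≈ 1.606
Standard error of the difference = 1.606·√2 ≈ 2.271
Minimum reliable difference = 2.576 · SE_diff ≈ 2.576 · 2.271 ≈ 5.850

5.85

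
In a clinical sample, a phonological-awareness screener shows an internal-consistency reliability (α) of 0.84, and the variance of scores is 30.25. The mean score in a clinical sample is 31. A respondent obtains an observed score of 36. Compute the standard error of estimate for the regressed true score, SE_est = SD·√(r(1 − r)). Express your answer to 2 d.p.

SD = √30.25 ≈ 5.500
SE_est = 5.500·√[r(1 − r)] ≈ 2.016

2.02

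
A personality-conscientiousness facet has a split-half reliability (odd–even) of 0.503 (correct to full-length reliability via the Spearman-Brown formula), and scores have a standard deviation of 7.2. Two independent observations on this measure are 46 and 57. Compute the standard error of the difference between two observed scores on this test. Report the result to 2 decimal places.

5.86

Spearman-Brown: r = 2(0.503) / (1 + 0.503) = 1.0060 / 1.5030 ≃ 0.6693
SEM = 7.2000 · √(1 − 0.6693) = 7.2000 · √0.3307 ≃ 7.2000 · 0.5750 ≃ 4.1403
Standard error of the difference = 4.1403·√2 ≃ 5.8553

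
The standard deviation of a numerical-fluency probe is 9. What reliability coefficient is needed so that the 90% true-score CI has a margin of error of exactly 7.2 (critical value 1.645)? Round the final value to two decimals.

0.76

SEM needed = half-width / z = 7.2/1.645 ≈ 4.3769
r = 1 − (SEM / SD)² = 1 − (4.3769 / 9)² ≈ 1 − 0.2365 ≈ 0.7635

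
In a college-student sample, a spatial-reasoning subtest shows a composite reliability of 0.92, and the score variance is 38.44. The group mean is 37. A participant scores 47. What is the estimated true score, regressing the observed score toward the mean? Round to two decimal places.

T̂ = 0.92000(47) + 0.08000(37) ≈ 46.20000

46.20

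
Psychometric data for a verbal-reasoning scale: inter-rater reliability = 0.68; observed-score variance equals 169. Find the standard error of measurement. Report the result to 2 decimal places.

7.35

SD = √169 = 13.00000
SEM = 13.00000×√(1 − 0.68000) ≃ 7.35391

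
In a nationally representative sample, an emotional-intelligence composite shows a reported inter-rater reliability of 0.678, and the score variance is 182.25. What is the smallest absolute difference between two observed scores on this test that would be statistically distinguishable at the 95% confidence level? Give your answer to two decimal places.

21.23

SD = √182.25 = 13.500
SEM = 13.500 × √(1 − 0.678) = 13.500 × √0.322 ≈ 13.500 × 0.567 ≈ 7.661
SE_diff = SEM × √2 ≈ 7.661 × 1.414 ≈ 10.834
Smallest detectable difference = 1.96×10.834 ≈ 21.234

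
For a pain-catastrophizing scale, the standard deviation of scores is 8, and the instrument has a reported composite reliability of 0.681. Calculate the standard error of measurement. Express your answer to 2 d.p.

4.52

SEM = 8.00000 * √(1 − 0.68100) = 8.00000 * √0.31900 ≈ 8.00000 * 0.56480 ≈ 4.51841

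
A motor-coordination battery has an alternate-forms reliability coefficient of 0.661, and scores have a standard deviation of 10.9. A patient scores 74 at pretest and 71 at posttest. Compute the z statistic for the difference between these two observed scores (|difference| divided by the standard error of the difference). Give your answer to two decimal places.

0.33

SEM = 10.9000 · √(1 − 0.6610) = 10.9000 · √0.3390 ≈ 10.9000 · 0.5822 ≈ 6.3464
SE_diff = SEM · √2 ≈ 6.3464 · 1.4142 ≈ 8.9751
z = 3 / 8.9751 ≈ 0.3343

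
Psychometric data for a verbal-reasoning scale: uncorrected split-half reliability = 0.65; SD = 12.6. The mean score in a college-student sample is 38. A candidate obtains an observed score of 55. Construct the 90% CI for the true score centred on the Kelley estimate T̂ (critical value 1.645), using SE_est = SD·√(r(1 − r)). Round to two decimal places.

[42.92, 59.87]

Full-length reliability (Spearman-Brown) = 2(0.65)/(1+0.65) ≈ 0.78788
T̂ = r·X + (1 − r)·M = 0.78788·55 + 0.21212·38 ≈ 43.33333 + 8.06061 ≈ 51.39394
SE_est = SD · √(r(1 − r)) = 12.60000 · √0.16713 ≈ 12.60000 · 0.40881 ≈ 5.15101
CI = 51.39394 ± 1.645 · 5.15101 → [42.92053, 59.86735]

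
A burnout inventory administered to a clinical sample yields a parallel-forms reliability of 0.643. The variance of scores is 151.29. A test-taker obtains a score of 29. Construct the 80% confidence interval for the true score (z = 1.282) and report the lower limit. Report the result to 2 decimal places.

19.58

SD = √151.29 = 12.300
SEM = 12.300 · √(1 − 0.643) = 12.300 · √0.357 ≈ 12.300 · 0.597 ≈ 7.349
Half-width = 1.282·7.349 ≈ 9.422
Lower bound: 29 − 9.422 = 19.578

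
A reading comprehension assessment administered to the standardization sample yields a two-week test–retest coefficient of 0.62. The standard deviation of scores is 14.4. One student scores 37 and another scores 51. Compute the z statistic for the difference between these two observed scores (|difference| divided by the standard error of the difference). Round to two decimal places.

SEM = 14.400·√(1 − 0.620) ≃ 8.877
SE_diff = SEM · √2 ≃ 8.877 · 1.414 ≃ 12.554
z = |37 − 51| / 12.554 = 14 / 12.554 ≃ 1.115

1.12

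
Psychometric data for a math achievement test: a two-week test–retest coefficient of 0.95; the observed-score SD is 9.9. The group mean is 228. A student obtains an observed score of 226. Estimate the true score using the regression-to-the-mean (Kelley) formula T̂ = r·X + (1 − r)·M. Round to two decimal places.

T̂ = 0.95000(226) + 0.05000(228) ≈ 226.10000

226.10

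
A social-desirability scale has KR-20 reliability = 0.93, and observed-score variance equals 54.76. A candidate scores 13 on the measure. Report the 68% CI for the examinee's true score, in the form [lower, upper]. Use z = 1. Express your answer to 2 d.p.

SD = √54.76 = 7.40000
The standard error of measurement is 7.40000×√(1 − 0.93000) ≈ 7.40000×0.26458 ≈ 1.95786.
Margin = 1 × 1.95786 ≈ 1.95786
Interval: (11.04214, 14.95786)

[11.04, 14.96]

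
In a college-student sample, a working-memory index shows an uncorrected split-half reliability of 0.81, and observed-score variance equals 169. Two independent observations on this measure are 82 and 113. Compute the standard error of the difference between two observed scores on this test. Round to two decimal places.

SD = √169 ≃ 13.0000
Full-length reliability (Spearman-Brown) = 2(0.81)/(1+0.81) ≃ 0.8950
SEM = 13.0000 · √(1 − 0.8950) = 13.0000 · √0.1050 ≃ 13.0000 · 0.3240 ≃ 4.2119
SE_diff = SEM · √2 ≃ 4.2119 · 1.4142 ≃ 5.9566

5.96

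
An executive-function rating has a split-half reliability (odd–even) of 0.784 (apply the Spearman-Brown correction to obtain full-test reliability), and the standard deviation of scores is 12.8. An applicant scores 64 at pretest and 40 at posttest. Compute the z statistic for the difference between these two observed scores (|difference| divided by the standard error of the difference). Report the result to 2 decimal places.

Spearman-Brown: r = 2(0.784) / (1 + 0.784) = 1.5680 / 1.7840 ≈ 0.8789
The standard error of measurement is 12.8000×√(1 − 0.8789) ≈ 12.8000×0.3480 ≈ 4.4539.
SE_diff = √2 × SEM ≈ 6.2988
z = |64 − 40| / 6.2988 = 24 / 6.2988 ≈ 3.8103

3.81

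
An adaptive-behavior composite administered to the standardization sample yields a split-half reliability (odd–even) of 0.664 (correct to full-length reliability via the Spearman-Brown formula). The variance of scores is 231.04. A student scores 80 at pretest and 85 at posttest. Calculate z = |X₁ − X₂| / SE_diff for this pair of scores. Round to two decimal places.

SD = √231.04 ≈ 15.2000
r_full = 2·0.664 / (1 + 0.664) ≈ 0.7981
The standard error of measurement is 15.2000·√(1 − 0.7981) ≈ 15.2000·0.4494 ≈ 6.8302.
SE_diff = SEM · √2 ≈ 6.8302 · 1.4142 ≈ 9.6594
z = 5 / 9.6594 ≈ 0.5176

0.52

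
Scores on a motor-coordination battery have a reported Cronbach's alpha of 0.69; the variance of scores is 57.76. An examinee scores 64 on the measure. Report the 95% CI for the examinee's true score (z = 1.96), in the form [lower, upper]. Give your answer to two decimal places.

[55.71, 72.29]

SD = √57.76 ≈ 7.6000
SEM = 7.6000 * √(1 − 0.6900) = 7.6000 * √0.3100 ≈ 7.6000 * 0.5568 ≈ 4.2315
Margin = 1.96 * 4.2315 ≈ 8.2937
95% CI: 64 ± 8.2937 = [55.7063, 72.2937]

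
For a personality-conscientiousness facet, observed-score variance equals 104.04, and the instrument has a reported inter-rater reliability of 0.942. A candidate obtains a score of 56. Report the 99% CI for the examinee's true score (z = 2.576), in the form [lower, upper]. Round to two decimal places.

[49.67, 62.33]

SD = √104.04 ≈ 10.20000
SEM = 10.20000·√(1 − 0.94200) ≈ 2.45649
Margin = 2.576 · 2.45649 ≈ 6.32791
CI = 56 ± 6.32791 → [49.67209, 62.32791]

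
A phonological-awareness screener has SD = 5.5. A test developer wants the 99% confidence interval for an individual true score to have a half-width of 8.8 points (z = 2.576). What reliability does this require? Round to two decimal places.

0.61

SEM needed = half-width / z = 8.8/2.576 ≈ 3.41615
r = 1 − (3.41615/5.5)² ≈ 1 − 0.38579 ≈ 0.61421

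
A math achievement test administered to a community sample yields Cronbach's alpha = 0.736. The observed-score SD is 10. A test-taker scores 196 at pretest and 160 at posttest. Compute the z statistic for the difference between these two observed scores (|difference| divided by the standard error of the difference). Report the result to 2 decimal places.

SEM = 10.0000 · √(1 − 0.7360) = 10.0000 · √0.2640 ≈ 10.0000 · 0.5138 ≈ 5.1381
SE_diff = SEM · √2 ≈ 5.1381 · 1.4142 ≈ 7.2664
z = |196 − 160| / 7.2664 = 36 / 7.2664 ≈ 4.9543

4.95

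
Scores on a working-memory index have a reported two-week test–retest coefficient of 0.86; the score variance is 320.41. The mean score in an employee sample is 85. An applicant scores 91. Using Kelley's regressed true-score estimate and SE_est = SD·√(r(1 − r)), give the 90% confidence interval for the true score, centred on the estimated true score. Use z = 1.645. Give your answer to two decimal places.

SD = √320.41 ≃ 17.9000
T̂ = 0.8600(91) + 0.1400(85) ≃ 90.1600
SE_est = 17.9000×√(0.8600×0.1400) ≃ 6.2111
CI = 90.1600 ± 1.645 × 6.2111 → [79.9428, 100.3772]

[79.94, 100.38]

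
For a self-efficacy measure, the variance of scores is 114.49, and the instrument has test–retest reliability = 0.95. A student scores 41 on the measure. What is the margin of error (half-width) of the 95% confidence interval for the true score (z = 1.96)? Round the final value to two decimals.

4.69

σ = 114.49^(1/2) = 10.7000
The standard error of measurement is 10.7000·√(1 − 0.9500) ≃ 10.7000·0.2236 ≃ 2.3926.
Half-width = 1.96·2.3926 ≃ 4.6895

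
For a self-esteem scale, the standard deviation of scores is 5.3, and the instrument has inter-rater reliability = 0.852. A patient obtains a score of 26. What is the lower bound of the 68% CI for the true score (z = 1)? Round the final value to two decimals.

23.96

The standard error of measurement is 5.3000*√(1 − 0.8520) ≈ 5.3000*0.3847 ≈ 2.0390.
1 * SEM ≈ 2.0390
Lower limit = 26 − 2.0390 ≈ 23.9610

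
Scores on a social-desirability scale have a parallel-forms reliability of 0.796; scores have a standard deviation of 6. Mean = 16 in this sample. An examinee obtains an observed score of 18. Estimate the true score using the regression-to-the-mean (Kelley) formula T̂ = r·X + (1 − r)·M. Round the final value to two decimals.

T̂ = r·X + (1 − r)·M = 0.796*18 + 0.204*16 = 14.328 + 3.264 ≈ 17.592

17.59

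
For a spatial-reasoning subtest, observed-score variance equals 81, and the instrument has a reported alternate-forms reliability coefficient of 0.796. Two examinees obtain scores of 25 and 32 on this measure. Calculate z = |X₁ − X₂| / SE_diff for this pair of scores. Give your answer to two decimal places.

1.22

SD = √81 = 9.00000
The standard error of measurement is 9.00000×√(1 − 0.79600) ≈ 9.00000×0.45166 ≈ 4.06497.
SE_diff = √2 × SEM ≈ 5.74874
z = 7 / 5.74874 ≈ 1.21766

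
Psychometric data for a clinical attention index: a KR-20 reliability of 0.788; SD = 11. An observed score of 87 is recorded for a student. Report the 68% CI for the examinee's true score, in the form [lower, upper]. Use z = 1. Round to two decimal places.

The standard error of measurement is 11.0000·√(1 − 0.7880) ≈ 11.0000·0.4604 ≈ 5.0648.
1 · SEM ≈ 5.0648
Interval: (81.9352, 92.0648)

[81.94, 92.06]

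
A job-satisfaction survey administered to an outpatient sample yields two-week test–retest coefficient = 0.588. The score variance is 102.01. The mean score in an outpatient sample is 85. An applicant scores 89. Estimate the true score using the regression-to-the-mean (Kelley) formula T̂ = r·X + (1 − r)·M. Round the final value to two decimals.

T̂ = r·X + (1 − r)·M = 0.588×89 + 0.412×85 = 52.332 + 35.020 ≃ 87.352

87.35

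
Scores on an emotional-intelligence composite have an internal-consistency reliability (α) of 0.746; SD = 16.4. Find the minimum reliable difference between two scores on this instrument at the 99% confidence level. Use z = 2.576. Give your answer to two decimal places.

SEM = 16.40000 × √(1 − 0.74600) = 16.40000 × √0.25400 ≈ 16.40000 × 0.50398 ≈ 8.26534
SE_diff = SEM × √2 ≈ 8.26534 × 1.41421 ≈ 11.68896
Smallest detectable difference = 2.576×11.68896 ≈ 30.11075

30.11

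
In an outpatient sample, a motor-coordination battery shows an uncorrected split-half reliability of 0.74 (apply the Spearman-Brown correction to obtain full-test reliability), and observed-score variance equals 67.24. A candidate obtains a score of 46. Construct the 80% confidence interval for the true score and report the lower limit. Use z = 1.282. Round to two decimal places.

SD = √67.24 ≈ 8.2000
r_full = 2·0.74 / (1 + 0.74) ≈ 0.8506
The standard error of measurement is 8.2000*√(1 − 0.8506) ≈ 8.2000*0.3866 ≈ 3.1698.
1.282 * SEM ≈ 4.0636
Lower limit = 46 − 4.0636 ≈ 41.9364

41.94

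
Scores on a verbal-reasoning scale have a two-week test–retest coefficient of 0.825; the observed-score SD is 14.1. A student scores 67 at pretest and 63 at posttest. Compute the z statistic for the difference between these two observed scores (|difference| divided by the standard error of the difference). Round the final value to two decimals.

SEM = 14.1000 · √(1 − 0.8250) = 14.1000 · √0.1750 ≈ 14.1000 · 0.4183 ≈ 5.8985
SE_diff = SEM · √2 ≈ 5.8985 · 1.4142 ≈ 8.3417
z = 4 / 8.3417 ≈ 0.4795

0.48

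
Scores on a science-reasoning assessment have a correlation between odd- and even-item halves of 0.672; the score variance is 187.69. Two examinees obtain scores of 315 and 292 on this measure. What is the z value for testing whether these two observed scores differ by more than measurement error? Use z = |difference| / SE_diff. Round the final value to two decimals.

2.68

SD = √187.69 = 13.7000
Spearman-Brown: r = 2(0.672) / (1 + 0.672) = 1.3440 / 1.6720 ≈ 0.8038
SEM = 13.7000×√(1 − 0.8038) ≈ 6.0679
SE_diff = SEM × √2 ≈ 6.0679 × 1.4142 ≈ 8.5813
z = |315 − 292| / 8.5813 = 23 / 8.5813 ≈ 2.6802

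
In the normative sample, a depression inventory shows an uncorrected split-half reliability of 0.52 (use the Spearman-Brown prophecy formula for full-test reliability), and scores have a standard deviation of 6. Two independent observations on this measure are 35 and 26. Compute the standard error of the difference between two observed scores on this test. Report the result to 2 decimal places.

4.77

Spearman-Brown: r = 2(0.52) / (1 + 0.52) = 1.040 / 1.520 ≈ 0.684
SEM = 6.000*√(1 − 0.684) ≈ 3.372
SE_diff = SEM * √2 ≈ 3.372 * 1.414 ≈ 4.768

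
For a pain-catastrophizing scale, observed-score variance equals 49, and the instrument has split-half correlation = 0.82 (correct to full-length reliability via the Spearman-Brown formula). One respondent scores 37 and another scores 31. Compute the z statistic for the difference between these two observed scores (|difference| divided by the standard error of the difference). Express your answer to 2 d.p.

1.93

SD = √49 = 7.00000
Spearman-Brown: r = 2(0.82) / (1 + 0.82) = 1.64000 / 1.82000 ≃ 0.90110
SEM = 7.00000·√(1 − 0.90110) ≃ 2.20140
SE_diff = √2 · SEM ≃ 3.11325
z = |37 − 31| / 3.11325 = 6 / 3.11325 ≃ 1.92725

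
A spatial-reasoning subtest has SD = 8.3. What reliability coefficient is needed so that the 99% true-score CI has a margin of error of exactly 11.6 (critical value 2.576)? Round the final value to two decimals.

0.71

SEM needed = half-width / z = 11.6/2.576 ≈ 4.5031
Required reliability = 1 − (SEM/SD)² = 1 − 0.2944 ≈ 0.7056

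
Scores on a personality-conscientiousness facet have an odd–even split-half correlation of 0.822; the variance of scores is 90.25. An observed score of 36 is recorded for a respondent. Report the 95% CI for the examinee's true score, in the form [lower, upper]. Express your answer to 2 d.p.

σ = 90.25^(1/2) = 9.500
Full-length reliability (Spearman-Brown) = 2(0.822)/(1+0.822) ≈ 0.902
SEM = 9.500 · √(1 − 0.902) = 9.500 · √0.098 ≈ 9.500 · 0.313 ≈ 2.969
Half-width = 1.96·2.969 ≈ 5.820
Interval: (30.180, 41.820)

[30.18, 41.82]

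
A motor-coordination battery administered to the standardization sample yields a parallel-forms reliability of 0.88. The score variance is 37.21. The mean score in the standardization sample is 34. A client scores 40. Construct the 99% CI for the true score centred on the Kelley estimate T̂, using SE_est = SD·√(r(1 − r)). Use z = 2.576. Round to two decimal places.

[34.17, 44.39]

SD = √37.21 ≈ 6.100
T̂ = r·X + (1 − r)·M = 0.880·40 + 0.120·34 = 35.200 + 4.080 ≈ 39.280
SE_est = SD · √(r(1 − r)) = 6.100 · √0.106 ≈ 6.100 · 0.325 ≈ 1.982
CI = 39.280 ± 2.576 · 1.982 → [34.174, 44.386]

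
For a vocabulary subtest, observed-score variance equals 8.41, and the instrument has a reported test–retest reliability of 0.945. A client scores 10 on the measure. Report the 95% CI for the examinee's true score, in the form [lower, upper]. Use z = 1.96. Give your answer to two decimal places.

[8.67, 11.33]

SD = √8.41 = 2.900
SEM = 2.900·√(1 − 0.945) ≈ 0.680
1.96 · SEM ≈ 1.333
95% CI: 10 ± 1.333 = [8.667, 11.333]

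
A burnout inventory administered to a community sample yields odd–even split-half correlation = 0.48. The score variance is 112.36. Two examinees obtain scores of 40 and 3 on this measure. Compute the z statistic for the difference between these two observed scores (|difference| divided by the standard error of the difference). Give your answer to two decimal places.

4.16

SD = √112.36 ≃ 10.600
Full-length reliability (Spearman-Brown) = 2(0.48)/(1+0.48) ≃ 0.649
SEM = 10.600×√(1 − 0.649) ≃ 6.283
SE_diff = SEM × √2 ≃ 6.283 × 1.414 ≃ 8.886
z = |40 − 3| / 8.886 = 37 / 8.886 ≃ 4.164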